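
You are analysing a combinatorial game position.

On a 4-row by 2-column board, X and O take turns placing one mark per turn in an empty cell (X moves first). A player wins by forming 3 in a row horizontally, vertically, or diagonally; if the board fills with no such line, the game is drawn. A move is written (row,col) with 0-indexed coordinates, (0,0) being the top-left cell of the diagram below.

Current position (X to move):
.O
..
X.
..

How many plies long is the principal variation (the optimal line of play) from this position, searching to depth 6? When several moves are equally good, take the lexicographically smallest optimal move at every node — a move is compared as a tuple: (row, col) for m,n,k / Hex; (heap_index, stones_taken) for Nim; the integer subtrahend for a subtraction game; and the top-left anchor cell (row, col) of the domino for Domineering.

ply 1, X at .O/../X./.. | (0,0)=+0→XO/../X./..; (1,0)=+1→.O/X./X./..*; (1,1)=+0→.O/.X/X./..; (2,1)=+0→.O/../XX/..; (3,0)=+0→.O/../X./X.; (3,1)=+0→.O/../X./.X
ply 2, O at .O/X./X./.. | (0,0)=-1→OO/X./X./..*; (1,1)=-1→.O/XO/X./..; (2,1)=-1→.O/X./XO/..; (3,0)=-1→.O/X./X./O.; (3,1)=-1→.O/X./X./.O
ply 3, X at OO/X./X./.. | (1,1)=+0→OO/XX/X./..; (2,1)=+0→OO/X./XX/..; (3,0)=+1→OO/X./X./X.*; (3,1)=+0→OO/X./X./.X
ply 4: OO/X./X./X. is terminal -1 (O); from .O/../X./.. depth 6

PV length from [.O/../X./..]: 3 plies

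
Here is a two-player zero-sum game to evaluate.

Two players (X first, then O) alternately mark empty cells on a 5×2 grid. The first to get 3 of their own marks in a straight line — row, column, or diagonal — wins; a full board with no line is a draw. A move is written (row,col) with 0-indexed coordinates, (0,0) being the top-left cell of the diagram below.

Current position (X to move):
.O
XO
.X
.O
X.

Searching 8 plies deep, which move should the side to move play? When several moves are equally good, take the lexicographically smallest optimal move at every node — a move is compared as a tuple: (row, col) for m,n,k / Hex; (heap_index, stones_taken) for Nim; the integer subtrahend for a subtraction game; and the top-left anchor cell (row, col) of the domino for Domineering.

X's best at [.O/XO/.X/.O/X.]: (2,0)

[.O/XO/.X/.O/X.] X move#1: (0,0):+0/XO/XO/.X/.O/X., (2,0):+1/.O/XO/XX/.O/X.*, (3,0):+0/.O/XO/.X/XO/X., (4,1):+0/.O/XO/.X/.O/XX
[.O/XO/XX/.O/X.] O move#2: (0,0):-1/OO/XO/XX/.O/X.*, (3,0):-1/.O/XO/XX/OO/X., (4,1):-1/.O/XO/XX/.O/XO
[OO/XO/XX/.O/X.] X move#3: (3,0):+1/OO/XO/XX/XO/X.*, (4,1):+0/OO/XO/XX/.O/XX
[OO/XO/XX/XO/X.] end (terminal -1, O#4); searched .O/XO/.X/.O/X. to 8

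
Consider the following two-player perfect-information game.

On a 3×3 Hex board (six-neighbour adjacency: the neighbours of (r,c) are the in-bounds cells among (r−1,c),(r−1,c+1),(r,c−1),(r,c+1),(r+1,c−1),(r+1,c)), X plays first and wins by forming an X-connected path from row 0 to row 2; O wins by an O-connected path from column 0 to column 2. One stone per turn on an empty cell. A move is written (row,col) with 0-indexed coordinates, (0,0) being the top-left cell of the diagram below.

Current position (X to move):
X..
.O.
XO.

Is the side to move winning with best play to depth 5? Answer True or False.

[X../.O./XO.] X move#1: (0,1):-1/XX./.O./XO., (0,2):-1/X.X/.O./XO., (1,0):+1/X../XO./XO.*, (1,2):-1/X../.OX/XO., (2,2):-1/X../.O./XOX
[X../XO./XO.] end (terminal -1, O#2); searched X../.O./XO. to 5

X winning at [X../.O./XO.]: True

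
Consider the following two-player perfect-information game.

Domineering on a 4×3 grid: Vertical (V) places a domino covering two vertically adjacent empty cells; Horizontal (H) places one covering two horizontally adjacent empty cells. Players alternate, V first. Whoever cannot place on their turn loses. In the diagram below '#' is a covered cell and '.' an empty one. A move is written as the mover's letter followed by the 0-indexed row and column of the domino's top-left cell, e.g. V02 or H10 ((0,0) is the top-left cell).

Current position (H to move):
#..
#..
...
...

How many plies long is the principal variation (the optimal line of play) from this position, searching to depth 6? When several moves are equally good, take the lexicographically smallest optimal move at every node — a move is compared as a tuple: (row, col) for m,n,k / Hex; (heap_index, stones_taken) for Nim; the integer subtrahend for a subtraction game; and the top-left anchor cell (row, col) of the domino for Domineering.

p1 H@[#../#../.../...]: H01[###/#../.../...]-1* H11[#../###/.../...]-1 H20[#../#../##./...]-1 H21[#../#../.##/...]-1 H30[#../#../.../##.]-1 H31[#../#../.../.##]-1
p2 V@[###/#../.../...]: V11[###/##./.#./...]+1* V12[###/#.#/..#/...]-1 V20[###/#../#../#..]-1 V21[###/#../.#./.#.]+1 V22[###/#../..#/..#]-1
p3 H@[###/##./.#./...]: H30[###/##./.#./##.]-1* H31[###/##./.#./.##]-1
p4 V@[###/##./.#./##.]: V12[###/###/.##/##.]+1* V22[###/##./.##/###]+1
p5 H@[###/###/.##/##.] terminal -1; root [#../#../.../...] d6

PV length from [#../#../.../...]: 4 plies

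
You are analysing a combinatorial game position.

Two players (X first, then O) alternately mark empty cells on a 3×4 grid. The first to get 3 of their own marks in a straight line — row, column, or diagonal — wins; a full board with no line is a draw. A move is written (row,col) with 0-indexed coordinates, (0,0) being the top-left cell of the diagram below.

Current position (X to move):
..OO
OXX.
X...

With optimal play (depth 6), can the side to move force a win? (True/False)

X winning at [..OO/OXX./X...]: True

ply 1, X at ..OO/OXX./X... | (0,0)=-1→X.OO/OXX./X...; (0,1)=+1→.XOO/OXX./X...*; (1,3)=+1→..OO/OXXX/X...; (2,1)=-1→..OO/OXX./XX..; (2,2)=-1→..OO/OXX./X.X.; (2,3)=-1→..OO/OXX./X..X
ply 2, O at .XOO/OXX./X... | (0,0)=-1→OXOO/OXX./X...*; (1,3)=-1→.XOO/OXXO/X...; (2,1)=-1→.XOO/OXX./XO..; (2,2)=-1→.XOO/OXX./X.O.; (2,3)=-1→.XOO/OXX./X..O
ply 3, X at OXOO/OXX./X... | (1,3)=+1→OXOO/OXXX/X...*; (2,1)=+1→OXOO/OXX./XX..; (2,2)=+1→OXOO/OXX./X.X.; (2,3)=+1→OXOO/OXX./X..X
ply 4: OXOO/OXXX/X... is terminal -1 (O); from ..OO/OXX./X... depth 6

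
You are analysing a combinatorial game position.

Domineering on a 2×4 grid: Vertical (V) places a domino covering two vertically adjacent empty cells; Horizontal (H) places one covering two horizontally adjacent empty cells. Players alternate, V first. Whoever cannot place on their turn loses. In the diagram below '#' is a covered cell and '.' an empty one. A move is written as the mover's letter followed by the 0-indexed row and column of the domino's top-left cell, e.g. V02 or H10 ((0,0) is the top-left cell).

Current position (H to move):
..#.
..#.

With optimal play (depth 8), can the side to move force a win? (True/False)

H winning at [..#./..#.]: True

[..#./..#.] H move#1: H00:+1/###./..#.*, H10:+1/..#./###.
[###./..#.] V move#2: V03:-1/####/..##*
[####/..##] H move#3: H10:+1/####/####*
[####/####] end (terminal -1, V#4); searched ..#./..#. to 8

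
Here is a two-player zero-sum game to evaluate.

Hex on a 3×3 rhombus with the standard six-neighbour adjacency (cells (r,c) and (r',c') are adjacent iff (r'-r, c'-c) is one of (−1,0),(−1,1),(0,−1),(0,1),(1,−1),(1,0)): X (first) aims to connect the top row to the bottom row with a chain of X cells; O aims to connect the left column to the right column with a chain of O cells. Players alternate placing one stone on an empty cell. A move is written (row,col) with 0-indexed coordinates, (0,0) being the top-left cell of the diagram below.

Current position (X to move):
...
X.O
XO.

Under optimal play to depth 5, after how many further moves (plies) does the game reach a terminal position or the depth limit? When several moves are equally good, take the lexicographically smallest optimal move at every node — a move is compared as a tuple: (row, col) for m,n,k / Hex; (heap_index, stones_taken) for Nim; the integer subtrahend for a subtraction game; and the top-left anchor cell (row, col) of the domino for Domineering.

PV length from [.../X.O/XO.]: 1 ply

p1 X@[.../X.O/XO.]: (0,0)[X../X.O/XO.]+1* (0,1)[.X./X.O/XO.]+1 (0,2)[..X/X.O/XO.]+1 (1,1)[.../XXO/XO.]+1 (2,2)[.../X.O/XOX]+1
p2 O@[X../X.O/XO.] terminal -1; root [.../X.O/XO.] d5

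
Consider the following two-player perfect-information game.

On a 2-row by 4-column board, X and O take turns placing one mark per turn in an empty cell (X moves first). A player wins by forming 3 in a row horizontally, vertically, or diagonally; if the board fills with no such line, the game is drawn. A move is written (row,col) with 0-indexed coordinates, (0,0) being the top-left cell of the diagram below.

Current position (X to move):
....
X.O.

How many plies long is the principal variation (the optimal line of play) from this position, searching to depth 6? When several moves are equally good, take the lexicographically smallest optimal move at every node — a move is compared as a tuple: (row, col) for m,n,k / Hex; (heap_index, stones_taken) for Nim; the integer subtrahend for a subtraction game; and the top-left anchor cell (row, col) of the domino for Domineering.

p1 X@[..../X.O.]: (0,0)[X.../X.O.]+0* (0,1)[.X../X.O.]+0 (0,2)[..X./X.O.]+0 (0,3)[...X/X.O.]+0 (1,1)[..../XXO.]+0 (1,3)[..../X.OX]+0
p2 O@[X.../X.O.]: (0,1)[XO../X.O.]+0* (0,2)[X.O./X.O.]+0 (0,3)[X..O/X.O.]+0 (1,1)[X.../XOO.]+0 (1,3)[X.../X.OO]+0
p3 X@[XO../X.O.]: (0,2)[XOX./X.O.]+0* (0,3)[XO.X/X.O.]+0 (1,1)[XO../XXO.]+0 (1,3)[XO../X.OX]+0
p4 O@[XOX./X.O.]: (0,3)[XOXO/X.O.]+0* (1,1)[XOX./XOO.]+0 (1,3)[XOX./X.OO]+0
p5 X@[XOXO/X.O.]: (1,1)[XOXO/XXO.]+0* (1,3)[XOXO/X.OX]+0
p6 O@[XOXO/XXO.]: (1,3)[XOXO/XXOO]+0*
p7 X@[XOXO/XXOO] terminal +0; root [..../X.O.] d6

PV length from [..../X.O.]: 6 plies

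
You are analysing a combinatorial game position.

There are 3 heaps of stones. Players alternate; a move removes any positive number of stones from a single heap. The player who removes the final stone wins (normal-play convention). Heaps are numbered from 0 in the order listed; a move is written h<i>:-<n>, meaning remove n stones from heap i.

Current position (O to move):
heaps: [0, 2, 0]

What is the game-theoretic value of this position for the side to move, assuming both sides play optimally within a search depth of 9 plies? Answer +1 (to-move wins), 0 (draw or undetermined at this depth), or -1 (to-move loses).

value((0,2,0), O) = +1

ply 1, O at (0,2,0) | h1:-1=-1→(0,1,0); h1:-2=+1→(0,0,0)*
ply 2: (0,0,0) is terminal -1 (X); from (0,2,0) depth 9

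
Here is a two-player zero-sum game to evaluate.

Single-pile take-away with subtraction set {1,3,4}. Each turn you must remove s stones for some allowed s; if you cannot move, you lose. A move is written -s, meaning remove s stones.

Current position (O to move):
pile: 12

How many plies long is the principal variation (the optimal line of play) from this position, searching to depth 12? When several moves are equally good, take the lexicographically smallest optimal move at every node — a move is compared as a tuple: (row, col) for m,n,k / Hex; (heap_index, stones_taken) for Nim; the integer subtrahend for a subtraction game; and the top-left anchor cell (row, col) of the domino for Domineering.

[12] O move#1: -1:-1/11, -3:+1/9*, -4:-1/8
[9] X move#2: -1:-1/8*, -3:-1/6, -4:-1/5
[8] O move#3: -1:+1/7*, -3:-1/5, -4:-1/4
[7] X move#4: -1:-1/6*, -3:-1/4, -4:-1/3
[6] O move#5: -1:-1/5, -3:-1/3, -4:+1/2*
[2] X move#6: -1:-1/1*
[1] O move#7: -1:+1/0*
[0] end (terminal -1, X#8); searched 12 to 12

PV length from [12]: 7 plies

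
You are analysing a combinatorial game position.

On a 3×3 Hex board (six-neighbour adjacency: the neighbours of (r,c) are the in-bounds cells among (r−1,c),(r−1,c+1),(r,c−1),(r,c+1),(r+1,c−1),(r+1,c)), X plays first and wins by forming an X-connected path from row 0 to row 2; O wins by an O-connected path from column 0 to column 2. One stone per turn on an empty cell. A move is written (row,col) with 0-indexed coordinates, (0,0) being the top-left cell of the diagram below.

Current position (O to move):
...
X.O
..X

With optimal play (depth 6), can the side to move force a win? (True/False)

O winning at [.../X.O/..X]: True

[.../X.O/..X] O move#1: (0,0):-1/O../X.O/..X, (0,1):-1/.O./X.O/..X, (0,2):-1/..O/X.O/..X, (1,1):-1/.../XOO/..X, (2,0):+1/.../X.O/O.X*, (2,1):-1/.../X.O/.OX
[.../X.O/O.X] X move#2: (0,0):-1/X../X.O/O.X*, (0,1):-1/.X./X.O/O.X, (0,2):-1/..X/X.O/O.X, (1,1):-1/.../XXO/O.X, (2,1):-1/.../X.O/OXX
[X../X.O/O.X] O move#3: (0,1):+1/XO./X.O/O.X*, (0,2):+1/X.O/X.O/O.X, (1,1):+1/X../XOO/O.X, (2,1):+1/X../X.O/OOX
[XO./X.O/O.X] X move#4: (0,2):-1/XOX/X.O/O.X*, (1,1):-1/XO./XXO/O.X, (2,1):-1/XO./X.O/OXX
[XOX/X.O/O.X] O move#5: (1,1):+1/XOX/XOO/O.X*, (2,1):+1/XOX/X.O/OOX
[XOX/XOO/O.X] end (terminal -1, X#6); searched .../X.O/..X to 6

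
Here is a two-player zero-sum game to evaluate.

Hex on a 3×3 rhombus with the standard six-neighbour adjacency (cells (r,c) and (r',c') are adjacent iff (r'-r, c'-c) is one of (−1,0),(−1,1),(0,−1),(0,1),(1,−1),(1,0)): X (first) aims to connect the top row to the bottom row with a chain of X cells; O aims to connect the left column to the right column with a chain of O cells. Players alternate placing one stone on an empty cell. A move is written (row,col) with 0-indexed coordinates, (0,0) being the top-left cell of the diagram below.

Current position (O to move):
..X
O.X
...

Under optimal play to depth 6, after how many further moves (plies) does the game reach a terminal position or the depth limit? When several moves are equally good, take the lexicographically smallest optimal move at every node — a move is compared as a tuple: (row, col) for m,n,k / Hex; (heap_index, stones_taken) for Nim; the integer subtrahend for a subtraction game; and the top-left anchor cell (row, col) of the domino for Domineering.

PV length from [..X/O.X/...]: 6 plies

p1 O@[..X/O.X/...]: (0,0)[O.X/O.X/...]-1* (0,1)[.OX/O.X/...]-1 (1,1)[..X/OOX/...]-1 (2,0)[..X/O.X/O..]-1 (2,1)[..X/O.X/.O.]-1 (2,2)[..X/O.X/..O]-1
p2 X@[O.X/O.X/...]: (0,1)[OXX/O.X/...]+1* (1,1)[O.X/OXX/...]+1 (2,0)[O.X/O.X/X..]+1 (2,1)[O.X/O.X/.X.]+1 (2,2)[O.X/O.X/..X]+1
p3 O@[OXX/O.X/...]: (1,1)[OXX/OOX/...]-1* (2,0)[OXX/O.X/O..]-1 (2,1)[OXX/O.X/.O.]-1 (2,2)[OXX/O.X/..O]-1
p4 X@[OXX/OOX/...]: (2,0)[OXX/OOX/X..]+1* (2,1)[OXX/OOX/.X.]+1 (2,2)[OXX/OOX/..X]+1
p5 O@[OXX/OOX/X..]: (2,1)[OXX/OOX/XO.]-1* (2,2)[OXX/OOX/X.O]-1
p6 X@[OXX/OOX/XO.]: (2,2)[OXX/OOX/XOX]+1*
p7 O@[OXX/OOX/XOX] terminal -1; root [..X/O.X/...] d6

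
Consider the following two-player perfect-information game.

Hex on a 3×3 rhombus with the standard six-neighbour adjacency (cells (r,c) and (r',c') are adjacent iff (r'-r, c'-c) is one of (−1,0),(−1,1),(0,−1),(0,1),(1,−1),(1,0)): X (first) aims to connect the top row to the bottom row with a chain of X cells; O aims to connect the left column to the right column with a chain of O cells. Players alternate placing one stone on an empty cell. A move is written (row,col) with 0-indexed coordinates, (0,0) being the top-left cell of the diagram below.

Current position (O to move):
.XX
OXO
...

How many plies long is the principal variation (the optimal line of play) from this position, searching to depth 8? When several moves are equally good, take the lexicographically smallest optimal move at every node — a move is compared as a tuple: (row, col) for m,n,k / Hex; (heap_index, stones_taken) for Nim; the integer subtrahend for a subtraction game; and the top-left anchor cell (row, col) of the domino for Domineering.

p1 O@[.XX/OXO/...]: (0,0)[OXX/OXO/...]-1* (2,0)[.XX/OXO/O..]-1 (2,1)[.XX/OXO/.O.]-1 (2,2)[.XX/OXO/..O]-1
p2 X@[OXX/OXO/...]: (2,0)[OXX/OXO/X..]+1* (2,1)[OXX/OXO/.X.]+1 (2,2)[OXX/OXO/..X]+1
p3 O@[OXX/OXO/X..] terminal -1; root [.XX/OXO/...] d8

PV length from [.XX/OXO/...]: 2 plies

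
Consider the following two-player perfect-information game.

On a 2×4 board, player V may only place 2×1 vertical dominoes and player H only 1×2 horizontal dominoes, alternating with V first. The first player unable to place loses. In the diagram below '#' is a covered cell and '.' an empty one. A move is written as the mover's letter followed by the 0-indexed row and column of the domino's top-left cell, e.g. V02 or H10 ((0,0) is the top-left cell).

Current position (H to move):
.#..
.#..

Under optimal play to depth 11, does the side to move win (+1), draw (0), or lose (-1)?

p1 H@[.#../.#..]: H02[.###/.#..]+1* H12[.#../.###]+1
p2 V@[.###/.#..]: V00[####/##..]-1*
p3 H@[####/##..]: H12[####/####]+1*
p4 V@[####/####] terminal -1; root [.#../.#..] d11

value(.#../.#.., H) = +1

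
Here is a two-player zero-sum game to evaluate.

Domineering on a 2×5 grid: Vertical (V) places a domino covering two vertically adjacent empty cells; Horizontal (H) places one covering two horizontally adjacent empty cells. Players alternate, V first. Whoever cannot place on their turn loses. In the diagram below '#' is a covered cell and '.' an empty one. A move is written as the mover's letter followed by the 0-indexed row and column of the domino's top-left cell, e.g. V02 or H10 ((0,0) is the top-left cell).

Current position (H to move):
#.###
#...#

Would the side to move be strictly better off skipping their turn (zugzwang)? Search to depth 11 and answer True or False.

ply 1, H at #.###/#...# | H11=+1→#.###/###.#*; H12=-1→#.###/#.###
ply 2: #.###/###.# is terminal -1 (V); from #.###/#...# depth 11
suppose H passes — search the same position with V to move:
pass> ply 1, V at #.###/#...# | V01=-1→#####/##..#*
pass> ply 2, H at #####/##..# | H12=+1→#####/#####*
pass> ply 3: #####/##### is terminal -1 (V); from #.###/#...# depth 11
for H: play +1, pass +1

zugzwang(#.###/#...#, H) = False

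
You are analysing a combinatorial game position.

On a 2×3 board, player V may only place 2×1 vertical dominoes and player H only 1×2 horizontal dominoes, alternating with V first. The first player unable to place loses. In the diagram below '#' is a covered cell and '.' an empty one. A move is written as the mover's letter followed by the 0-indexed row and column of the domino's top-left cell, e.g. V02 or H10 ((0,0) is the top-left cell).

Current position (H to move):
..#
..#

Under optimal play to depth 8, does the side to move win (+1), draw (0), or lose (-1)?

value(..#/..#, H) = +1

p1 H@[..#/..#]: H00[###/..#]+1* H10[..#/###]+1
p2 V@[###/..#] terminal -1; root [..#/..#] d8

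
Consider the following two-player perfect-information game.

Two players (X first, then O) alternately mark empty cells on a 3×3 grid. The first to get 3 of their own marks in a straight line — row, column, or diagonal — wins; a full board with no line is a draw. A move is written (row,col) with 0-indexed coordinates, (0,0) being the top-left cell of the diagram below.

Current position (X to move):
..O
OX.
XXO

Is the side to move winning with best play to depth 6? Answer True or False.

[..O/OX./XXO] X move#1: (0,0):-1/X.O/OX./XXO, (0,1):+1/.XO/OX./XXO*, (1,2):+0/..O/OXX/XXO
[.XO/OX./XXO] end (terminal -1, O#2); searched ..O/OX./XXO to 6

X winning at [..O/OX./XXO]: True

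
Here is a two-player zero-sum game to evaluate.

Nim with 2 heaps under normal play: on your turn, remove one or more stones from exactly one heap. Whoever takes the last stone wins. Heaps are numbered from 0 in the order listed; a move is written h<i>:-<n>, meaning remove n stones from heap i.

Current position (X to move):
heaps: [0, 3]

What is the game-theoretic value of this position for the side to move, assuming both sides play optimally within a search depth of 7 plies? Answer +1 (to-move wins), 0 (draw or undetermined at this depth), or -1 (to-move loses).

[(0,3)] X move#1: h1:-1:-1/(0,2), h1:-2:-1/(0,1), h1:-3:+1/(0,0)*
[(0,0)] end (terminal -1, O#2); searched (0,3) to 7

value((0,3), X) = +1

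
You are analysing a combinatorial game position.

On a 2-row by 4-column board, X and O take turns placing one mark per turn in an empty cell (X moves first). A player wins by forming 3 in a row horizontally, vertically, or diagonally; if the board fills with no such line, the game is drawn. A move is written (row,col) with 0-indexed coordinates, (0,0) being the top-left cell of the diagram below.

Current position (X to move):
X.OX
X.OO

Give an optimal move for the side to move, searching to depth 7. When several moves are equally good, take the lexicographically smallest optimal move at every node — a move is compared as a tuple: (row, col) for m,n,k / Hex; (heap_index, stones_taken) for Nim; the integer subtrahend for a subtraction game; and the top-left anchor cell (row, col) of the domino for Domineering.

X's best at [X.OX/X.OO]: (1,1)

[X.OX/X.OO] X move#1: (0,1):-1/XXOX/X.OO, (1,1):+0/X.OX/XXOO*
[X.OX/XXOO] O move#2: (0,1):+0/XOOX/XXOO*
[XOOX/XXOO] end (terminal +0, X#3); searched X.OX/X.OO to 7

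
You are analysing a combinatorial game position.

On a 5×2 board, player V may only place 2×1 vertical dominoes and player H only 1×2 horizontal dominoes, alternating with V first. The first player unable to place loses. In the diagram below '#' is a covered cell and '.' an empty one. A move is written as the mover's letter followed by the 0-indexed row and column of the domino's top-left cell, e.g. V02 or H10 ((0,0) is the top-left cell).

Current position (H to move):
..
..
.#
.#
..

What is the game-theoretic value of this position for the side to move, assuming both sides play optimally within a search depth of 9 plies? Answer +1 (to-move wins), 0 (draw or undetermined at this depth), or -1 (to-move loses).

value(../../.#/.#/.., H) = +1

[../../.#/.#/..] H move#1: H00:+1/##/../.#/.#/..*, H10:+1/../##/.#/.#/.., H40:-1/../../.#/.#/##
[##/../.#/.#/..] V move#2: V10:-1/##/#./##/.#/..*, V20:-1/##/../##/##/.., V30:-1/##/../.#/##/#.
[##/#./##/.#/..] H move#3: H40:+1/##/#./##/.#/##*
[##/#./##/.#/##] end (terminal -1, V#4); searched ../../.#/.#/.. to 9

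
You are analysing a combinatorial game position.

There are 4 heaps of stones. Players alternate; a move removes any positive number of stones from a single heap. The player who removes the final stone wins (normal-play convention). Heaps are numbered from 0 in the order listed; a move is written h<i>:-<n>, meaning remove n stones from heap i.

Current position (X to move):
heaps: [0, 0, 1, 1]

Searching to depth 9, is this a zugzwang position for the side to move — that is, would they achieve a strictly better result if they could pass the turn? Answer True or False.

ply 1, X at (0,0,1,1) | h2:-1=-1→(0,0,0,1)*; h3:-1=-1→(0,0,1,0)
ply 2, O at (0,0,0,1) | h3:-1=+1→(0,0,0,0)*
ply 3: (0,0,0,0) is terminal -1 (X); from (0,0,1,1) depth 9
suppose X passes — search the same position with O to move:
pass> ply 1, O at (0,0,1,1) | h2:-1=-1→(0,0,0,1)*; h3:-1=-1→(0,0,1,0)
pass> ply 2, X at (0,0,0,1) | h3:-1=+1→(0,0,0,0)*
pass> ply 3: (0,0,0,0) is terminal -1 (O); from (0,0,1,1) depth 9
for X: play -1, pass +1

zugzwang((0,0,1,1), X) = True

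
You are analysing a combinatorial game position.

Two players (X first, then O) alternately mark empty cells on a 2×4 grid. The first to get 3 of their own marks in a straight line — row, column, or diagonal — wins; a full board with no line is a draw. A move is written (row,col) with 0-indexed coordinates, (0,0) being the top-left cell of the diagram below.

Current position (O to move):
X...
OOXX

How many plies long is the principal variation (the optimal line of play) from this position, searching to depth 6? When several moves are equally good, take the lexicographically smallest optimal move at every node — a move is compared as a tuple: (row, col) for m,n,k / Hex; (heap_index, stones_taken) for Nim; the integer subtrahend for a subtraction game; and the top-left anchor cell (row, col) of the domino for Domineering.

p1 O@[X.../OOXX]: (0,1)[XO../OOXX]+0* (0,2)[X.O./OOXX]+0 (0,3)[X..O/OOXX]+0
p2 X@[XO../OOXX]: (0,2)[XOX./OOXX]+0* (0,3)[XO.X/OOXX]+0
p3 O@[XOX./OOXX]: (0,3)[XOXO/OOXX]+0*
p4 X@[XOXO/OOXX] terminal +0; root [X.../OOXX] d6

PV length from [X.../OOXX]: 3 plies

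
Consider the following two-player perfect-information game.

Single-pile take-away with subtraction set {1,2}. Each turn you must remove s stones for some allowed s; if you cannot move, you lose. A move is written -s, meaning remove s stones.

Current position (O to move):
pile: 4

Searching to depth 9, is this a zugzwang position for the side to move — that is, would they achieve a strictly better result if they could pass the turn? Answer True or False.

ply 1, O at 4 | -1=+1→3*; -2=-1→2
ply 2, X at 3 | -1=-1→2*; -2=-1→1
ply 3, O at 2 | -1=-1→1; -2=+1→0*
ply 4: 0 is terminal -1 (X); from 4 depth 9
if O skipped the turn, X would face:
~ ply 1, X at 4 | -1=+1→3*; -2=-1→2
~ ply 2, O at 3 | -1=-1→2*; -2=-1→1
~ ply 3, X at 2 | -1=-1→1; -2=+1→0*
~ ply 4: 0 is terminal -1 (O); from 4 depth 9
compare (O): move=+1 vs pass=-1

zugzwang(4, O) = False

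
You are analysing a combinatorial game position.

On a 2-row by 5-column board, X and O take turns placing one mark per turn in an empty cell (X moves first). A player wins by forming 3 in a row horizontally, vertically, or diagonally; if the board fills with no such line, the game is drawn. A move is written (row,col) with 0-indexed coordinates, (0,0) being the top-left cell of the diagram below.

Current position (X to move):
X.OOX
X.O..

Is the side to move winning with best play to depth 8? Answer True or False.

X winning at [X.OOX/X.O..]: False

ply 1, X at X.OOX/X.O.. | (0,1)=-1→XXOOX/X.O..*; (1,1)=-1→X.OOX/XXO..; (1,3)=-1→X.OOX/X.OX.; (1,4)=-1→X.OOX/X.O.X
ply 2, O at XXOOX/X.O.. | (1,1)=+0→XXOOX/XOO..; (1,3)=+1→XXOOX/X.OO.*; (1,4)=+0→XXOOX/X.O.O
ply 3, X at XXOOX/X.OO. | (1,1)=-1→XXOOX/XXOO.*; (1,4)=-1→XXOOX/X.OOX
ply 4, O at XXOOX/XXOO. | (1,4)=+1→XXOOX/XXOOO*
ply 5: XXOOX/XXOOO is terminal -1 (X); from X.OOX/X.O.. depth 8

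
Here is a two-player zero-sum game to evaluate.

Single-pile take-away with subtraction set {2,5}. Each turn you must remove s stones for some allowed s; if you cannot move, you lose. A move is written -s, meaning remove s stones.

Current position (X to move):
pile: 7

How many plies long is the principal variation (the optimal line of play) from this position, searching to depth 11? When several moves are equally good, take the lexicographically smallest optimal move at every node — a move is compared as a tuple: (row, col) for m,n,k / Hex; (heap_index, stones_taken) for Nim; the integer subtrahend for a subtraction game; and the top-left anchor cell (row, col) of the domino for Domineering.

[7] X move#1: -2:-1/5*, -5:-1/2
[5] O move#2: -2:-1/3, -5:+1/0*
[0] end (terminal -1, X#3); searched 7 to 11

PV length from [7]: 2 plies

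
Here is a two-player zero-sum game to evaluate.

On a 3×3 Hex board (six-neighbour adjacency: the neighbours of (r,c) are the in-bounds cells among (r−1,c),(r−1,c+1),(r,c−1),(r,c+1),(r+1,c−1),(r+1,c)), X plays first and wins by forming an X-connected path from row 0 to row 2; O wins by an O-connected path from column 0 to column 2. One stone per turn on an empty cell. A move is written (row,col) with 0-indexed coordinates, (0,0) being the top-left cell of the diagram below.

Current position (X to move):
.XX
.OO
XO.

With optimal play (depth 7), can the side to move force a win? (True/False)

[.XX/.OO/XO.] X move#1: (0,0):-1/XXX/.OO/XO., (1,0):+1/.XX/XOO/XO.*, (2,2):-1/.XX/.OO/XOX
[.XX/XOO/XO.] end (terminal -1, O#2); searched .XX/.OO/XO. to 7

X winning at [.XX/.OO/XO.]: True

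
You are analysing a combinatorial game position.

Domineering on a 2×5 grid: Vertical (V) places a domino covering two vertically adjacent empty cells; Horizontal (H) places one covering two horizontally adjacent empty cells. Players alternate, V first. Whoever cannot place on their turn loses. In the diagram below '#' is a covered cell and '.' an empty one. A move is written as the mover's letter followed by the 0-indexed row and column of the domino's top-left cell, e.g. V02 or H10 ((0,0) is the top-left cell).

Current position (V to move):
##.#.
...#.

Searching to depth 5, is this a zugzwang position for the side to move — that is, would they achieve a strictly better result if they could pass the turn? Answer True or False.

zugzwang(##.#./...#., V) = False

p1 V@[##.#./...#.]: V02[####./..##.]+1* V04[##.##/...##]-1
p2 H@[####./..##.]: H10[####./####.]-1*
p3 V@[####./####.]: V04[#####/#####]+1*
p4 H@[#####/#####] terminal -1; root [##.#./...#.] d5
suppose V passes — search the same position with H to move:
pass> p1 H@[##.#./...#.]: H10[##.#./##.#.]-1* H11[##.#./.###.]-1
pass> p2 V@[##.#./##.#.]: V02[####./####.]+1* V04[##.##/##.##]+1
pass> p3 H@[####./####.] terminal -1; root [##.#./...#.] d5
for V: play +1, pass +1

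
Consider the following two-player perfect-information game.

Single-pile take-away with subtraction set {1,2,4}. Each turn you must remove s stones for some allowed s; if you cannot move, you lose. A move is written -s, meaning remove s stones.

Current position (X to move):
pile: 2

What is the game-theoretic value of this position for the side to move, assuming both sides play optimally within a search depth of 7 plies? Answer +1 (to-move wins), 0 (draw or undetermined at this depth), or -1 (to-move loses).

value(2, X) = +1

p1 X@[2]: -1[1]-1 -2[0]+1*
p2 O@[0] terminal -1; root [2] d7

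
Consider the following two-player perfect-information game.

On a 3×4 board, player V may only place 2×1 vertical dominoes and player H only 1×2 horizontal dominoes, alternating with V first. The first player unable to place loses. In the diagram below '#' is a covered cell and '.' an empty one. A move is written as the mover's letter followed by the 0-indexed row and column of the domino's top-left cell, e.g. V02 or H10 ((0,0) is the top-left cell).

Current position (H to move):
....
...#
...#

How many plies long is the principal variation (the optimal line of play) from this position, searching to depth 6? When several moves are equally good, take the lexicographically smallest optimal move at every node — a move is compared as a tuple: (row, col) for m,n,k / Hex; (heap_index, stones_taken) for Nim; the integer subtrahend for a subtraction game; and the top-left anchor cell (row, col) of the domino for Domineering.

PV length from [..../...#/...#]: 3 plies

[..../...#/...#] H move#1: H00:-1/##../...#/...#, H01:-1/.##./...#/...#, H02:-1/..##/...#/...#, H10:+1/..../##.#/...#*, H11:+1/..../.###/...#, H20:-1/..../...#/##.#, H21:-1/..../...#/.###
[..../##.#/...#] V move#2: V02:-1/..#./####/...#*, V12:-1/..../####/..##
[..#./####/...#] H move#3: H00:+1/###./####/...#*, H20:+1/..#./####/##.#, H21:+1/..#./####/.###
[###./####/...#] end (terminal -1, V#4); searched ..../...#/...# to 6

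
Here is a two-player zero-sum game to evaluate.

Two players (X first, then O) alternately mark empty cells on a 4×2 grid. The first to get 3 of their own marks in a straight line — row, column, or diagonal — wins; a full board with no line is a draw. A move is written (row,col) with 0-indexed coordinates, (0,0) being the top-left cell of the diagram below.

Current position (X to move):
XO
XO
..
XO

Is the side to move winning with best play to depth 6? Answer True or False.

X winning at [XO/XO/../XO]: True

ply 1, X at XO/XO/../XO | (2,0)=+1→XO/XO/X./XO*; (2,1)=+0→XO/XO/.X/XO
ply 2: XO/XO/X./XO is terminal -1 (O); from XO/XO/../XO depth 6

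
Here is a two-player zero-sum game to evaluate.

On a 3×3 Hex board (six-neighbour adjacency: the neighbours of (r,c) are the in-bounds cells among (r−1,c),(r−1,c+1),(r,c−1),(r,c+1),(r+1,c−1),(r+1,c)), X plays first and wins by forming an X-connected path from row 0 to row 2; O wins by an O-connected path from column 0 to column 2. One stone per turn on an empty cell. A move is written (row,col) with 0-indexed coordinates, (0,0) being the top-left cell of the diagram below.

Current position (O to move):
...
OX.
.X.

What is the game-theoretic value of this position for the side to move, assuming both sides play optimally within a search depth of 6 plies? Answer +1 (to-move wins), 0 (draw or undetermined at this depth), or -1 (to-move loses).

value(.../OX./.X., O) = -1

ply 1, O at .../OX./.X. | (0,0)=-1→O../OX./.X.*; (0,1)=-1→.O./OX./.X.; (0,2)=-1→..O/OX./.X.; (1,2)=-1→.../OXO/.X.; (2,0)=-1→.../OX./OX.; (2,2)=-1→.../OX./.XO
ply 2, X at O../OX./.X. | (0,1)=+1→OX./OX./.X.*; (0,2)=+1→O.X/OX./.X.; (1,2)=+1→O../OXX/.X.; (2,0)=+1→O../OX./XX.; (2,2)=+1→O../OX./.XX
ply 3: OX./OX./.X. is terminal -1 (O); from .../OX./.X. depth 6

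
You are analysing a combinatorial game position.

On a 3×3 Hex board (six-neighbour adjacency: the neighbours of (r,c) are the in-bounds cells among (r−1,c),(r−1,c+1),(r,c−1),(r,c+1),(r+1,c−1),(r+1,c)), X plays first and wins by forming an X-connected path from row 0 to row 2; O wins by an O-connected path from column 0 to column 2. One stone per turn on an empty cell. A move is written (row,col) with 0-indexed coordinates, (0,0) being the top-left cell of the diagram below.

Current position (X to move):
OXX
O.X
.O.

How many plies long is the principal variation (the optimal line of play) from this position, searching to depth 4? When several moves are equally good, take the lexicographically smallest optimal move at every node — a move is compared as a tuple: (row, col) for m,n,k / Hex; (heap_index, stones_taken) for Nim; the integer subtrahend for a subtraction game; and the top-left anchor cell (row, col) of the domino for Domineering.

p1 X@[OXX/O.X/.O.]: (1,1)[OXX/OXX/.O.]+1* (2,0)[OXX/O.X/XO.]+1 (2,2)[OXX/O.X/.OX]+1
p2 O@[OXX/OXX/.O.]: (2,0)[OXX/OXX/OO.]-1* (2,2)[OXX/OXX/.OO]-1
p3 X@[OXX/OXX/OO.]: (2,2)[OXX/OXX/OOX]+1*
p4 O@[OXX/OXX/OOX] terminal -1; root [OXX/O.X/.O.] d4

PV length from [OXX/O.X/.O.]: 3 plies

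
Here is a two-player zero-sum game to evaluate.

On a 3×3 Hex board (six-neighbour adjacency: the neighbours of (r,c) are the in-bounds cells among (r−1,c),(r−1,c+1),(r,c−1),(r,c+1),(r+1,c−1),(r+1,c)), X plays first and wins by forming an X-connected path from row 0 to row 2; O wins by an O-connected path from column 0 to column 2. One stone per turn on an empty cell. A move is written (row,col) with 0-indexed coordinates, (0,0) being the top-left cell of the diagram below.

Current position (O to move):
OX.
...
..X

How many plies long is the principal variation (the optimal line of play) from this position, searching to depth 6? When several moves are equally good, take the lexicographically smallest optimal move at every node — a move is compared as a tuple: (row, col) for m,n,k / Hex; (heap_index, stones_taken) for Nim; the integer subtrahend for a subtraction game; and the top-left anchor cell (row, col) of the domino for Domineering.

PV length from [OX./.../..X]: 5 plies

[OX./.../..X] O move#1: (0,2):-1/OXO/.../..X, (1,0):-1/OX./O../..X, (1,1):+1/OX./.O./..X*, (1,2):-1/OX./..O/..X, (2,0):-1/OX./.../O.X, (2,1):-1/OX./.../.OX
[OX./.O./..X] X move#2: (0,2):-1/OXX/.O./..X*, (1,0):-1/OX./XO./..X, (1,2):-1/OX./.OX/..X, (2,0):-1/OX./.O./X.X, (2,1):-1/OX./.O./.XX
[OXX/.O./..X] O move#3: (1,0):-1/OXX/OO./..X, (1,2):+1/OXX/.OO/..X*, (2,0):-1/OXX/.O./O.X, (2,1):-1/OXX/.O./.OX
[OXX/.OO/..X] X move#4: (1,0):-1/OXX/XOO/..X*, (2,0):-1/OXX/.OO/X.X, (2,1):-1/OXX/.OO/.XX
[OXX/XOO/..X] O move#5: (2,0):+1/OXX/XOO/O.X*, (2,1):-1/OXX/XOO/.OX
[OXX/XOO/O.X] end (terminal -1, X#6); searched OX./.../..X to 6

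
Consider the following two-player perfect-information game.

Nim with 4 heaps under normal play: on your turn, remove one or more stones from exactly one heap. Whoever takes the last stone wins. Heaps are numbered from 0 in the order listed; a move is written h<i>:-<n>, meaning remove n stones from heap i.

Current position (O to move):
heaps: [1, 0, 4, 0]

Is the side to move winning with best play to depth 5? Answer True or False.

O winning at [(1,0,4,0)]: True

[(1,0,4,0)] O move#1: h0:-1:-1/(0,0,4,0), h2:-1:-1/(1,0,3,0), h2:-2:-1/(1,0,2,0), h2:-3:+1/(1,0,1,0)*, h2:-4:-1/(1,0,0,0)
[(1,0,1,0)] X move#2: h0:-1:-1/(0,0,1,0)*, h2:-1:-1/(1,0,0,0)
[(0,0,1,0)] O move#3: h2:-1:+1/(0,0,0,0)*
[(0,0,0,0)] end (terminal -1, X#4); searched (1,0,4,0) to 5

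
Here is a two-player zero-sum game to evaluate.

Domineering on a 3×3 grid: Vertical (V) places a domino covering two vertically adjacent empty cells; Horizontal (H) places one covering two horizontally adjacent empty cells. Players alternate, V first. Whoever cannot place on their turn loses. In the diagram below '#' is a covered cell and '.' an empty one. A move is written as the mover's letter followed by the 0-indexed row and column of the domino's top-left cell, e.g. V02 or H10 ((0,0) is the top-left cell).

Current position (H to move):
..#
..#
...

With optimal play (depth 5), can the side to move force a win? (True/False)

H winning at [..#/..#/...]: True

[..#/..#/...] H move#1: H00:-1/###/..#/..., H10:+1/..#/###/...*, H20:-1/..#/..#/##., H21:-1/..#/..#/.##
[..#/###/...] end (terminal -1, V#2); searched ..#/..#/... to 5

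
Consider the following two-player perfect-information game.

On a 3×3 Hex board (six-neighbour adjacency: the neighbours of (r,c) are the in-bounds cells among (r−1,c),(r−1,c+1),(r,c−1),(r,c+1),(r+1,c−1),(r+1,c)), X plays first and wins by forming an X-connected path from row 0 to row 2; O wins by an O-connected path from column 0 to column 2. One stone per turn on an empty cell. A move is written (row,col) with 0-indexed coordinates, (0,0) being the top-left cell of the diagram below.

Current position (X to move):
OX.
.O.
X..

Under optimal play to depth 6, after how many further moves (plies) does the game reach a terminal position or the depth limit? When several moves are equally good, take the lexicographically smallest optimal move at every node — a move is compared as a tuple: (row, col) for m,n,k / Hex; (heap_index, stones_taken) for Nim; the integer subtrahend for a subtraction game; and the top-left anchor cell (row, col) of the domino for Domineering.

PV length from [OX./.O./X..]: 5 plies

[OX./.O./X..] X move#1: (0,2):+1/OXX/.O./X..*, (1,0):+1/OX./XO./X.., (1,2):+1/OX./.OX/X.., (2,1):-1/OX./.O./XX., (2,2):-1/OX./.O./X.X
[OXX/.O./X..] O move#2: (1,0):-1/OXX/OO./X..*, (1,2):-1/OXX/.OO/X.., (2,1):-1/OXX/.O./XO., (2,2):-1/OXX/.O./X.O
[OXX/OO./X..] X move#3: (1,2):+1/OXX/OOX/X..*, (2,1):-1/OXX/OO./XX., (2,2):-1/OXX/OO./X.X
[OXX/OOX/X..] O move#4: (2,1):-1/OXX/OOX/XO.*, (2,2):-1/OXX/OOX/X.O
[OXX/OOX/XO.] X move#5: (2,2):+1/OXX/OOX/XOX*
[OXX/OOX/XOX] end (terminal -1, O#6); searched OX./.O./X.. to 6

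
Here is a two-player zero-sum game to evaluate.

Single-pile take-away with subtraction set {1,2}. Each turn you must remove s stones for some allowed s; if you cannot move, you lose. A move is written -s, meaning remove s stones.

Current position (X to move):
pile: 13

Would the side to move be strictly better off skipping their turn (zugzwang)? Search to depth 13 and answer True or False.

zugzwang(13, X) = False

p1 X@[13]: -1[12]+1* -2[11]-1
p2 O@[12]: -1[11]-1* -2[10]-1
p3 X@[11]: -1[10]-1 -2[9]+1*
p4 O@[9]: -1[8]-1* -2[7]-1
p5 X@[8]: -1[7]-1 -2[6]+1*
p6 O@[6]: -1[5]-1* -2[4]-1
p7 X@[5]: -1[4]-1 -2[3]+1*
p8 O@[3]: -1[2]-1* -2[1]-1
p9 X@[2]: -1[1]-1 -2[0]+1*
p10 O@[0] terminal -1; root [13] d13
if X skipped the turn, O would face:
~ p1 O@[13]: -1[12]+1* -2[11]-1
~ p2 X@[12]: -1[11]-1* -2[10]-1
~ p3 O@[11]: -1[10]-1 -2[9]+1*
~ p4 X@[9]: -1[8]-1* -2[7]-1
~ p5 O@[8]: -1[7]-1 -2[6]+1*
~ p6 X@[6]: -1[5]-1* -2[4]-1
~ p7 O@[5]: -1[4]-1 -2[3]+1*
~ p8 X@[3]: -1[2]-1* -2[1]-1
~ p9 O@[2]: -1[1]-1 -2[0]+1*
~ p10 X@[0] terminal -1; root [13] d13
compare (X): move=+1 vs pass=-1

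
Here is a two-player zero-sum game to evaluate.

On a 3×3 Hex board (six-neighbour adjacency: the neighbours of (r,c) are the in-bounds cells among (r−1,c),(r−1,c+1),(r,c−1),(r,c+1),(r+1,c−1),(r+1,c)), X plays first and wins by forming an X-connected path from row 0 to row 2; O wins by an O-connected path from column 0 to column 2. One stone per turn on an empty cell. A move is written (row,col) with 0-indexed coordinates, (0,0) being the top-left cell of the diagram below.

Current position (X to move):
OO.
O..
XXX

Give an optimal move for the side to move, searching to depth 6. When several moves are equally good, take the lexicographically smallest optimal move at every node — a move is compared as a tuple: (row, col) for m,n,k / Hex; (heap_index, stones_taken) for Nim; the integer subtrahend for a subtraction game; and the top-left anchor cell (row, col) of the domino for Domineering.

p1 X@[OO./O../XXX]: (0,2)[OOX/O../XXX]+1* (1,1)[OO./OX./XXX]-1 (1,2)[OO./O.X/XXX]-1
p2 O@[OOX/O../XXX]: (1,1)[OOX/OO./XXX]-1* (1,2)[OOX/O.O/XXX]-1
p3 X@[OOX/OO./XXX]: (1,2)[OOX/OOX/XXX]+1*
p4 O@[OOX/OOX/XXX] terminal -1; root [OO./O../XXX] d6

X's best at [OO./O../XXX]: (0,2)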